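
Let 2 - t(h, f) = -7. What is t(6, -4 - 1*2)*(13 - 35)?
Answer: -198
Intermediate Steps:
t(h, f) = 9 (t(h, f) = 2 - 1*(-7) = 2 + 7 = 9)
t(6, -4 - 1*2)*(13 - 35) = 9*(13 - 35) = 9*(-22) = -198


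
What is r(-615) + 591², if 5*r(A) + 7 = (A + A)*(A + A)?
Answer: 3259298/5 ≈ 6.5186e+5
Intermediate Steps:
r(A) = -7/5 + 4*A²/5 (r(A) = -7/5 + ((A + A)*(A + A))/5 = -7/5 + ((2*A)*(2*A))/5 = -7/5 + (4*A²)/5 = -7/5 + 4*A²/5)
r(-615) + 591² = (-7/5 + (⅘)*(-615)²) + 591² = (-7/5 + (⅘)*378225) + 349281 = (-7/5 + 302580) + 349281 = 1512893/5 + 349281 = 3259298/5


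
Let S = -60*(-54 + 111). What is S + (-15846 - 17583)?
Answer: -36849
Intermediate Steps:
S = -3420 (S = -60*57 = -3420)
S + (-15846 - 17583) = -3420 + (-15846 - 17583) = -3420 - 33429 = -36849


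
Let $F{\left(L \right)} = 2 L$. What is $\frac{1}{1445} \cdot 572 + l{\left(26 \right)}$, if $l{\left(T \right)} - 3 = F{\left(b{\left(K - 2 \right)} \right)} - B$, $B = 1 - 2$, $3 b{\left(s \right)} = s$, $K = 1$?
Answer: $\frac{16166}{4335} \approx 3.7292$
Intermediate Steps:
$b{\left(s \right)} = \frac{s}{3}$
$B = -1$
$l{\left(T \right)} = \frac{10}{3}$ ($l{\left(T \right)} = 3 + \left(2 \frac{1 - 2}{3} - -1\right) = 3 + \left(2 \cdot \frac{1}{3} \left(-1\right) + 1\right) = 3 + \left(2 \left(- \frac{1}{3}\right) + 1\right) = 3 + \left(- \frac{2}{3} + 1\right) = 3 + \frac{1}{3} = \frac{10}{3}$)
$\frac{1}{1445} \cdot 572 + l{\left(26 \right)} = \frac{1}{1445} \cdot 572 + \frac{10}{3} = \frac{572}{1445} + \frac{10}{3} = \frac{16166}{4335}$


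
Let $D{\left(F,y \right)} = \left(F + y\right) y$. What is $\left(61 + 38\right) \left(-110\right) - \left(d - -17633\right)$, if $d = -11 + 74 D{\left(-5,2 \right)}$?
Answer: $-28068$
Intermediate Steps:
$D{\left(F,y \right)} = y \left(F + y\right)$
$d = -455$ ($d = -11 + 74 \cdot 2 \left(-5 + 2\right) = -11 + 74 \cdot 2 \left(-3\right) = -11 + 74 \left(-6\right) = -11 - 444 = -455$)
$\left(61 + 38\right) \left(-110\right) - \left(d - -17633\right) = \left(61 + 38\right) \left(-110\right) - \left(-455 - -17633\right) = 99 \left(-110\right) - \left(-455 + 17633\right) = -10890 - 17178 = -28068$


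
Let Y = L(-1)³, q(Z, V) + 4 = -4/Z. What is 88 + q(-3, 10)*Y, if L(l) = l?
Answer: 272/3 ≈ 90.667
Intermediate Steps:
q(Z, V) = -4 - 4/Z
Y = -1 (Y = (-1)³ = -1)
88 + q(-3, 10)*Y = 88 + (-4 - 4/(-3))*(-1) = 88 + (-4 - 4*(-⅓))*(-1) = 88 + (-4 + 4/3)*(-1) = 88 - 8/3*(-1) = 88 + 8/3 = 272/3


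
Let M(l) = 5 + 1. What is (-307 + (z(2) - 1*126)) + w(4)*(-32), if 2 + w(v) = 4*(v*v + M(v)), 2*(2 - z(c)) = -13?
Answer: -6353/2 ≈ -3176.5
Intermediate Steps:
z(c) = 17/2 (z(c) = 2 - 1/2*(-13) = 2 + 13/2 = 17/2)
M(l) = 6
w(v) = 22 + 4*v**2 (w(v) = -2 + 4*(v*v + 6) = -2 + 4*(v**2 + 6) = -2 + 4*(6 + v**2) = -2 + (24 + 4*v**2) = 22 + 4*v**2)
(-307 + (z(2) - 1*126)) + w(4)*(-32) = (-307 + (17/2 - 1*126)) + (22 + 4*4**2)*(-32) = (-307 + (17/2 - 126)) + (22 + 4*16)*(-32) = (-307 - 235/2) + (22 + 64)*(-32) = -849/2 + 86*(-32) = -849/2 - 2752 = -6353/2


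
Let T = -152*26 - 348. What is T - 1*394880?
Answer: -399180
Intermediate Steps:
T = -4300 (T = -3952 - 348 = -4300)
T - 1*394880 = -4300 - 1*394880 = -4300 - 394880 = -399180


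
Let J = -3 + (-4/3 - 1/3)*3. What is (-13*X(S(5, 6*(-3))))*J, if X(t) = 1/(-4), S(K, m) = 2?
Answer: -26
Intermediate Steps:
X(t) = -¼
J = -8 (J = -3 + (-4*⅓ - 1*⅓)*3 = -3 + (-4/3 - ⅓)*3 = -3 - 5/3*3 = -3 - 5 = -8)
(-13*X(S(5, 6*(-3))))*J = -13*(-¼)*(-8) = (13/4)*(-8) = -26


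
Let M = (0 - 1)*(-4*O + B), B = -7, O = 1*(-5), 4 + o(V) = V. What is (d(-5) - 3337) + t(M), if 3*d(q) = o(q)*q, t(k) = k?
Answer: -3335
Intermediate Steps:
o(V) = -4 + V
O = -5
M = -13 (M = (0 - 1)*(-4*(-5) - 7) = -(20 - 7) = -1*13 = -13)
d(q) = q*(-4 + q)/3 (d(q) = ((-4 + q)*q)/3 = (q*(-4 + q))/3 = q*(-4 + q)/3)
(d(-5) - 3337) + t(M) = ((⅓)*(-5)*(-4 - 5) - 3337) - 13 = ((⅓)*(-5)*(-9) - 3337) - 13 = (15 - 3337) - 13 = -3322 - 13 = -3335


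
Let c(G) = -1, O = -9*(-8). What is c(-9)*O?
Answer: -72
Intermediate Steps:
O = 72
c(-9)*O = -1*72 = -72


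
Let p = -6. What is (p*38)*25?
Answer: -5700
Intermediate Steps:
(p*38)*25 = -6*38*25 = -228*25 = -5700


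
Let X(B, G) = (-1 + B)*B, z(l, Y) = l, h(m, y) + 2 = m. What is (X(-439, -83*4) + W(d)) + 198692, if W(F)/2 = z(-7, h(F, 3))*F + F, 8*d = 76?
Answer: 391738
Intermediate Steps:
h(m, y) = -2 + m
d = 19/2 (d = (1/8)*76 = 19/2 ≈ 9.5000)
W(F) = -12*F (W(F) = 2*(-7*F + F) = 2*(-6*F) = -12*F)
X(B, G) = B*(-1 + B)
(X(-439, -83*4) + W(d)) + 198692 = (-439*(-1 - 439) - 12*19/2) + 198692 = (-439*(-440) - 114) + 198692 = (193160 - 114) + 198692 = 193046 + 198692 = 391738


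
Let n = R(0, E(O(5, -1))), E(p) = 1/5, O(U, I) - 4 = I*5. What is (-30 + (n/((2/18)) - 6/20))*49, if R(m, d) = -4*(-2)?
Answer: 20433/10 ≈ 2043.3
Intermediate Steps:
O(U, I) = 4 + 5*I (O(U, I) = 4 + I*5 = 4 + 5*I)
E(p) = ⅕
R(m, d) = 8
n = 8
(-30 + (n/((2/18)) - 6/20))*49 = (-30 + (8/((2/18)) - 6/20))*49 = (-30 + (8/((2*(1/18))) - 6*1/20))*49 = (-30 + (8/(⅑) - 3/10))*49 = (-30 + (8*9 - 3/10))*49 = (-30 + (72 - 3/10))*49 = (-30 + 717/10)*49 = (417/10)*49 = 20433/10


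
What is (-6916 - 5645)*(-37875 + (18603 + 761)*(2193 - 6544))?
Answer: 1058774716479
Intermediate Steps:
(-6916 - 5645)*(-37875 + (18603 + 761)*(2193 - 6544)) = -12561*(-37875 + 19364*(-4351)) = -12561*(-37875 - 84252764) = -12561*(-84290639) = 1058774716479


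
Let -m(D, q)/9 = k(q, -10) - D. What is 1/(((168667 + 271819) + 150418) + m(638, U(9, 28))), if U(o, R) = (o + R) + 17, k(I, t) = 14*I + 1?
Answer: 1/589833 ≈ 1.6954e-6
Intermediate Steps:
k(I, t) = 1 + 14*I
U(o, R) = 17 + R + o (U(o, R) = (R + o) + 17 = 17 + R + o)
m(D, q) = -9 - 126*q + 9*D (m(D, q) = -9*((1 + 14*q) - D) = -9*(1 - D + 14*q) = -9 - 126*q + 9*D)
1/(((168667 + 271819) + 150418) + m(638, U(9, 28))) = 1/(((168667 + 271819) + 150418) + (-9 - 126*(17 + 28 + 9) + 9*638)) = 1/((440486 + 150418) + (-9 - 126*54 + 5742)) = 1/(590904 + (-9 - 6804 + 5742)) = 1/(590904 - 1071) = 1/589833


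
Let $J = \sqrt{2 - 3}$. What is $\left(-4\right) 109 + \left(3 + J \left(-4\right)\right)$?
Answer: $-433 - 4 i \approx -433.0 - 4.0 i$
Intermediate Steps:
$J = i$ ($J = \sqrt{-1} = i \approx 1.0 i$)
$\left(-4\right) 109 + \left(3 + J \left(-4\right)\right) = \left(-4\right) 109 + \left(3 + i \left(-4\right)\right) = -436 + \left(3 - 4 i\right) = -433 - 4 i$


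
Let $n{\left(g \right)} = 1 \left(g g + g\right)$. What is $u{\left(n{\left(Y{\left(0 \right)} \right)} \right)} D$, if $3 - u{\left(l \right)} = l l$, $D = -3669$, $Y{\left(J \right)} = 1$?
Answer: $3669$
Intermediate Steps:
$n{\left(g \right)} = g + g^{2}$ ($n{\left(g \right)} = 1 \left(g^{2} + g\right) = 1 \left(g + g^{2}\right) = g + g^{2}$)
$u{\left(l \right)} = 3 - l^{2}$ ($u{\left(l \right)} = 3 - l l = 3 - l^{2}$)
$u{\left(n{\left(Y{\left(0 \right)} \right)} \right)} D = \left(3 - \left(1 \left(1 + 1\right)\right)^{2}\right) \left(-3669\right) = \left(3 - \left(1 \cdot 2\right)^{2}\right) \left(-3669\right) = \left(3 - 2^{2}\right) \left(-3669\right) = \left(3 - 4\right) \left(-3669\right) = \left(-1\right) \left(-3669\right) = 3669$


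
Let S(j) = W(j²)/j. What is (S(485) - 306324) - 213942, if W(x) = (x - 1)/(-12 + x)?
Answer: -5395551199446/10370755 ≈ -5.2027e+5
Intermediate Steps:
W(x) = (-1 + x)/(-12 + x)
S(j) = (-1 + j²)/(j*(-12 + j²)) (S(j) = ((-1 + j²)/(-12 + j²))/j = (-1 + j²)/(j*(-12 + j²)))
(S(485) - 306324) - 213942 = ((-1 + 485²)/(485*(-12 + 485²)) - 306324) - 213942 = ((-1 + 235225)/(485*(-12 + 235225)) - 306324) - 213942 = ((1/485)*235224/235213 - 306324) - 213942 = ((1/485)*(1/235213)*235224 - 306324) - 213942 = (21384/10370755 - 306324) - 213942 = -3176811133236/10370755 - 213942 = -5395551199446/10370755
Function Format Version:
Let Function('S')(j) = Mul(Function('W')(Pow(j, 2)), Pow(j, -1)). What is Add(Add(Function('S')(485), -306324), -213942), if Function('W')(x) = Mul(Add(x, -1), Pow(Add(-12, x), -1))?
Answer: Rational(-5395551199446, 10370755) ≈ -5.2027e+5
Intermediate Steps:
Function('W')(x) = Mul(Pow(Add(-12, x), -1), Add(-1, x)) (Function('W')(x) = Mul(Add(-1, x), Pow(Add(-12, x), -1)) = Mul(Pow(Add(-12, x), -1), Add(-1, x)))
Function('S')(j) = Mul(Pow(j, -1), Pow(Add(-12, Pow(j, 2)), -1), Add(-1, Pow(j, 2))) (Function('S')(j) = Mul(Mul(Pow(Add(-12, Pow(j, 2)), -1), Add(-1, Pow(j, 2))), Pow(j, -1)) = Mul(Pow(j, -1), Pow(Add(-12, Pow(j, 2)), -1), Add(-1, Pow(j, 2))))
Add(Add(Function('S')(485), -306324), -213942) = Add(Add(Mul(Pow(485, -1), Pow(Add(-12, Pow(485, 2)), -1), Add(-1, Pow(485, 2))), -306324), -213942) = Add(Add(Mul(Rational(1, 485), Pow(Add(-12, 235225), -1), Add(-1, 235225)), -306324), -213942) = Add(Add(Mul(Rational(1, 485), Pow(235213, -1), 235224), -306324), -213942) = Add(Add(Mul(Rational(1, 485), Rational(1, 235213), 235224), -306324), -213942) = Add(Add(Rational(21384, 10370755), -306324), -213942) = Add(Rational(-3176811133236, 10370755), -213942) = Rational(-5395551199446, 10370755)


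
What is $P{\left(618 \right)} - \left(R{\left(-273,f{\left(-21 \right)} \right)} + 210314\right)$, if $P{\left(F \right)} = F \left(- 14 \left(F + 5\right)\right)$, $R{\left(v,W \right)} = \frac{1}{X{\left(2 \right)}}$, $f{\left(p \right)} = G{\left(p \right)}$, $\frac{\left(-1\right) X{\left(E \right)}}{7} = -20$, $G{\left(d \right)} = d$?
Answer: $- \frac{784071401}{140} \approx -5.6005 \cdot 10^{6}$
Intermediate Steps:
$X{\left(E \right)} = 140$ ($X{\left(E \right)} = \left(-7\right) \left(-20\right) = 140$)
$f{\left(p \right)} = p$
$R{\left(v,W \right)} = \frac{1}{140}$
$P{\left(F \right)} = F \left(-70 - 14 F\right)$ ($P{\left(F \right)} = F \left(- 14 \left(5 + F\right)\right) = F \left(-70 - 14 F\right)$)
$P{\left(618 \right)} - \left(R{\left(-273,f{\left(-21 \right)} \right)} + 210314\right) = \left(-14\right) 618 \left(5 + 618\right) - \left(\frac{1}{140} + 210314\right) = \left(-14\right) 618 \cdot 623 - \frac{29443961}{140} = -5390196 - \frac{29443961}{140} = - \frac{784071401}{140}$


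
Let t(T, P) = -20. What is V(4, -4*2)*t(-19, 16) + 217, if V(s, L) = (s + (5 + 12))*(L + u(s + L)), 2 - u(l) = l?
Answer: 1057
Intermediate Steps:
u(l) = 2 - l
V(s, L) = (2 - s)*(17 + s) (V(s, L) = (s + (5 + 12))*(L + (2 - (s + L))) = (s + 17)*(L + (2 - (L + s))) = (17 + s)*(L + (2 + (-L - s))) = (17 + s)*(L + (2 - L - s)) = (17 + s)*(2 - s) = (2 - s)*(17 + s))
V(4, -4*2)*t(-19, 16) + 217 = (34 - 1*4**2 - 15*4)*(-20) + 217 = (34 - 1*16 - 60)*(-20) + 217 = (34 - 16 - 60)*(-20) + 217 = -42*(-20) + 217 = 840 + 217 = 1057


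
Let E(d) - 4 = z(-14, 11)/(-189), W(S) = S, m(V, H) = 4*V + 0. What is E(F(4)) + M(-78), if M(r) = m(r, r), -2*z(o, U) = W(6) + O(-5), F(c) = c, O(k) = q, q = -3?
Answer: -38807/126 ≈ -307.99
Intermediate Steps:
O(k) = -3
m(V, H) = 4*V
z(o, U) = -3/2 (z(o, U) = -(6 - 3)/2 = -½*3 = -3/2)
M(r) = 4*r
E(d) = 505/126 (E(d) = 4 - 3/2/(-189) = 4 - 3/2*(-1/189) = 4 + 1/126 = 505/126)
E(F(4)) + M(-78) = 505/126 + 4*(-78) = 505/126 - 312 = -38807/126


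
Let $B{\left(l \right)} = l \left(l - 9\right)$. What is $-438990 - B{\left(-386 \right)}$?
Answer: $-591460$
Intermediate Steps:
$B{\left(l \right)} = l \left(-9 + l\right)$
$-438990 - B{\left(-386 \right)} = -438990 - - 386 \left(-9 - 386\right) = -438990 - \left(-386\right) \left(-395\right) = -438990 - 152470 = -591460$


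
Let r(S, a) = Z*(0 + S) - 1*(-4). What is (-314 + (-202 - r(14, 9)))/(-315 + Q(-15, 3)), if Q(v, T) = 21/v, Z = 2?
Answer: 1370/791 ≈ 1.7320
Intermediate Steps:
r(S, a) = 4 + 2*S (r(S, a) = 2*(0 + S) - 1*(-4) = 2*S + 4 = 4 + 2*S)
(-314 + (-202 - r(14, 9)))/(-315 + Q(-15, 3)) = (-314 + (-202 - (4 + 2*14)))/(-315 + 21/(-15)) = (-314 + (-202 - (4 + 28)))/(-315 + 21*(-1/15)) = (-314 + (-202 - 1*32))/(-315 - 7/5) = (-314 + (-202 - 32))/(-1582/5) = (-314 - 234)*(-5/1582) = -548*(-5/1582) = 1370/791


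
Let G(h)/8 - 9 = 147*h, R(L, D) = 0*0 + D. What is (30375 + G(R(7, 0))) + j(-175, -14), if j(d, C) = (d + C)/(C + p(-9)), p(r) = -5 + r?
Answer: 121815/4 ≈ 30454.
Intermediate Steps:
R(L, D) = D (R(L, D) = 0 + D = D)
G(h) = 72 + 1176*h (G(h) = 72 + 8*(147*h) = 72 + 1176*h)
j(d, C) = (C + d)/(-14 + C) (j(d, C) = (d + C)/(C + (-5 - 9)) = (C + d)/(C - 14) = (C + d)/(-14 + C))
(30375 + G(R(7, 0))) + j(-175, -14) = (30375 + (72 + 1176*0)) + (-14 - 175)/(-14 - 14) = (30375 + (72 + 0)) - 189/(-28) = (30375 + 72) - 1/28*(-189) = 30447 + 27/4 = 121815/4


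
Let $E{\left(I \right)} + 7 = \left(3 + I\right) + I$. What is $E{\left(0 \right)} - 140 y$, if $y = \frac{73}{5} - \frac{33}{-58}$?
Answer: $- \frac{61702}{29} \approx -2127.7$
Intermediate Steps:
$E{\left(I \right)} = -4 + 2 I$ ($E{\left(I \right)} = -7 + \left(\left(3 + I\right) + I\right) = -7 + \left(3 + 2 I\right) = -4 + 2 I$)
$y = \frac{4399}{290}$ ($y = 73 \cdot \frac{1}{5} - - \frac{33}{58} = \frac{73}{5} + \frac{33}{58} = \frac{4399}{290} \approx 15.169$)
$E{\left(0 \right)} - 140 y = \left(-4 + 2 \cdot 0\right) - \frac{61586}{29} = \left(-4 + 0\right) - \frac{61586}{29} = -4 - \frac{61586}{29} = - \frac{61702}{29}$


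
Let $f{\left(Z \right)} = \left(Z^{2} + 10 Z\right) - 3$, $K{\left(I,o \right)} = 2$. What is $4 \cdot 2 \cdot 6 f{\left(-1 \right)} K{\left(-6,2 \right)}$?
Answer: $-1152$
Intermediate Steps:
$f{\left(Z \right)} = -3 + Z^{2} + 10 Z$
$4 \cdot 2 \cdot 6 f{\left(-1 \right)} K{\left(-6,2 \right)} = 4 \cdot 2 \cdot 6 \left(-3 + \left(-1\right)^{2} + 10 \left(-1\right)\right) 2 = 8 \cdot 6 \left(-3 + 1 - 10\right) 2 = 48 \left(-12\right) 2 = \left(-576\right) 2 = -1152$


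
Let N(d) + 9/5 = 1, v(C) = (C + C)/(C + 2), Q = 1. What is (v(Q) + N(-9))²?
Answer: 4/225 ≈ 0.017778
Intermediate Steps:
v(C) = 2*C/(2 + C) (v(C) = (2*C)/(2 + C) = 2*C/(2 + C))
N(d) = -⅘ (N(d) = -9/5 + 1 = -⅘)
(v(Q) + N(-9))² = (2*1/(2 + 1) - ⅘)² = (2*1/3 - ⅘)² = (2*1*(⅓) - ⅘)² = (⅔ - ⅘)² = (-2/15)² = 4/225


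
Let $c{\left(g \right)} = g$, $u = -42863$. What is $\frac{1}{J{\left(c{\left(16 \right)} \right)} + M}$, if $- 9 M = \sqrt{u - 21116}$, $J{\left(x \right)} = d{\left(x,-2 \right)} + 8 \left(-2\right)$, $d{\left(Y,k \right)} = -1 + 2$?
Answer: $- \frac{1215}{82204} + \frac{9 i \sqrt{63979}}{82204} \approx -0.01478 + 0.027693 i$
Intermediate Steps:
$d{\left(Y,k \right)} = 1$
$J{\left(x \right)} = -15$ ($J{\left(x \right)} = 1 + 8 \left(-2\right) = 1 - 16 = -15$)
$M = - \frac{i \sqrt{63979}}{9}$ ($M = - \frac{\sqrt{-42863 - 21116}}{9} = - \frac{\sqrt{-63979}}{9} = - \frac{i \sqrt{63979}}{9} \approx - 28.105 i$)
$\frac{1}{J{\left(c{\left(16 \right)} \right)} + M} = \frac{1}{-15 - \frac{i \sqrt{63979}}{9}}$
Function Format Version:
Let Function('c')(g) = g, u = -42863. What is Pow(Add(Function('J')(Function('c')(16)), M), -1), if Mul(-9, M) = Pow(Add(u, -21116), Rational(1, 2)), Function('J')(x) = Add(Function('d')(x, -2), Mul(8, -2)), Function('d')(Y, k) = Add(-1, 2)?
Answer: Add(Rational(-1215, 82204), Mul(Rational(9, 82204), I, Pow(63979, Rational(1, 2)))) ≈ Add(-0.014780, Mul(0.027693, I))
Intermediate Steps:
Function('d')(Y, k) = 1
Function('J')(x) = -15 (Function('J')(x) = Add(1, Mul(8, -2)) = Add(1, -16) = -15)
M = Mul(Rational(-1, 9), I, Pow(63979, Rational(1, 2))) (M = Mul(Rational(-1, 9), Pow(Add(-42863, -21116), Rational(1, 2))) = Mul(Rational(-1, 9), Pow(-63979, Rational(1, 2))) = Mul(Rational(-1, 9), Mul(I, Pow(63979, Rational(1, 2)))) = Mul(Rational(-1, 9), I, Pow(63979, Rational(1, 2))) ≈ Mul(-28.105, I))
Pow(Add(Function('J')(Function('c')(16)), M), -1) = Pow(Add(-15, Mul(Rational(-1, 9), I, Pow(63979, Rational(1, 2)))), -1)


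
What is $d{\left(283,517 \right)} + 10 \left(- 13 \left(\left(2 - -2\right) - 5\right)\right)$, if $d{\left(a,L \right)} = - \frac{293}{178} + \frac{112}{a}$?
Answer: $\frac{6485637}{50374} \approx 128.75$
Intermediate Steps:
$d{\left(a,L \right)} = - \frac{293}{178} + \frac{112}{a}$ ($d{\left(a,L \right)} = \left(-293\right) \frac{1}{178} + \frac{112}{a} = - \frac{293}{178} + \frac{112}{a}$)
$d{\left(283,517 \right)} + 10 \left(- 13 \left(\left(2 - -2\right) - 5\right)\right) = \left(- \frac{293}{178} + \frac{112}{283}\right) + 10 \left(- 13 \left(\left(2 - -2\right) - 5\right)\right) = \left(- \frac{293}{178} + 112 \cdot \frac{1}{283}\right) + 10 \left(- 13 \left(\left(2 + 2\right) - 5\right)\right) = \left(- \frac{293}{178} + \frac{112}{283}\right) + 10 \left(- 13 \left(4 - 5\right)\right) = - \frac{62983}{50374} + 10 \left(\left(-13\right) \left(-1\right)\right) = - \frac{62983}{50374} + 10 \cdot 13 = - \frac{62983}{50374} + 130 = \frac{6485637}{50374}$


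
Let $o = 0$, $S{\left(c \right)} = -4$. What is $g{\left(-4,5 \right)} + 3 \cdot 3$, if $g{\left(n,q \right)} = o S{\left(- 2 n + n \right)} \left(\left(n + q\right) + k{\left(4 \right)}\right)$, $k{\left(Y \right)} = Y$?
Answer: $9$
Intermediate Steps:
$g{\left(n,q \right)} = 0$ ($g{\left(n,q \right)} = 0 \left(-4\right) \left(\left(n + q\right) + 4\right) = 0 \left(4 + n + q\right) = 0$)
$g{\left(-4,5 \right)} + 3 \cdot 3 = 0 + 3 \cdot 3 = 0 + 9 = 9$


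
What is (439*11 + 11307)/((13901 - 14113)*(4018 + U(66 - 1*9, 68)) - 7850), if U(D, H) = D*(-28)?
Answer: -8068/260657 ≈ -0.030953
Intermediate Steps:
U(D, H) = -28*D
(439*11 + 11307)/((13901 - 14113)*(4018 + U(66 - 1*9, 68)) - 7850) = (439*11 + 11307)/((13901 - 14113)*(4018 - 28*(66 - 1*9)) - 7850) = (4829 + 11307)/(-212*(4018 - 28*(66 - 9)) - 7850) = 16136/(-212*(4018 - 28*57) - 7850) = 16136/(-212*(4018 - 1596) - 7850) = 16136/(-212*2422 - 7850) = 16136/(-513464 - 7850) = 16136/(-521314) = 16136*(-1/521314) = -8068/260657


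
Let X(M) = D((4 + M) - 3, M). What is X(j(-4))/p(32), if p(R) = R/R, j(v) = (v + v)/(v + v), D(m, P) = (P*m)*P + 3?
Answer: 5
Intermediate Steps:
D(m, P) = 3 + m*P² (D(m, P) = m*P² + 3 = 3 + m*P²)
j(v) = 1 (j(v) = (2*v)/((2*v)) = (2*v)*(1/(2*v)) = 1)
X(M) = 3 + M²*(1 + M) (X(M) = 3 + ((4 + M) - 3)*M² = 3 + (1 + M)*M² = 3 + M²*(1 + M))
p(R) = 1
X(j(-4))/p(32) = (3 + 1²*(1 + 1))/1 = (3 + 1*2)*1 = (3 + 2)*1 = 5*1 = 5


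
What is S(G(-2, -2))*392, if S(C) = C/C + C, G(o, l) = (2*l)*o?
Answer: 3528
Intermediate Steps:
G(o, l) = 2*l*o
S(C) = 1 + C
S(G(-2, -2))*392 = (1 + 2*(-2)*(-2))*392 = (1 + 8)*392 = 9*392 = 3528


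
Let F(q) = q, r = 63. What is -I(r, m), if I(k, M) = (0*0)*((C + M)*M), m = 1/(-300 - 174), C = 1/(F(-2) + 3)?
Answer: 0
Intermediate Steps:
C = 1 (C = 1/(-2 + 3) = 1/1 = 1)
m = -1/474 (m = 1/(-474) = -1/474 ≈ -0.0021097)
I(k, M) = 0 (I(k, M) = (0*0)*((1 + M)*M) = 0*(M*(1 + M)) = 0)
-I(r, m) = -1*0 = 0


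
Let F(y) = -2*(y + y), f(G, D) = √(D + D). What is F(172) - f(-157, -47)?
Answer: -688 - I*√94 ≈ -688.0 - 9.6954*I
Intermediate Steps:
f(G, D) = √2*√D (f(G, D) = √(2*D) = √2*√D)
F(y) = -4*y
F(172) - f(-157, -47) = -4*172 - √2*√(-47) = -688 - √2*I*√47 = -688 - I*√94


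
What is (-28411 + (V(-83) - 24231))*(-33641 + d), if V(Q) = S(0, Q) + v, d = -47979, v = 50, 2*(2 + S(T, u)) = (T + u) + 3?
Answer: 4295987080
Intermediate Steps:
S(T, u) = -½ + T/2 + u/2 (S(T, u) = -2 + ((T + u) + 3)/2 = -2 + (3 + T + u)/2 = -2 + (3/2 + T/2 + u/2) = -½ + T/2 + u/2)
V(Q) = 99/2 + Q/2 (V(Q) = (-½ + (½)*0 + Q/2) + 50 = (-½ + 0 + Q/2) + 50 = (-½ + Q/2) + 50 = 99/2 + Q/2)
(-28411 + (V(-83) - 24231))*(-33641 + d) = (-28411 + ((99/2 + (½)*(-83)) - 24231))*(-33641 - 47979) = (-28411 + ((99/2 - 83/2) - 24231))*(-81620) = (-28411 + (8 - 24231))*(-81620) = (-28411 - 24223)*(-81620) = -52634*(-81620) = 4295987080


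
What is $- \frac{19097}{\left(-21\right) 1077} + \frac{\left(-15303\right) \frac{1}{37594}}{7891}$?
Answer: $\frac{5664860180687}{6709429262718} \approx 0.84431$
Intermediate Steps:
$- \frac{19097}{\left(-21\right) 1077} + \frac{\left(-15303\right) \frac{1}{37594}}{7891} = - \frac{19097}{-22617} + \left(-15303\right) \frac{1}{37594} \cdot \frac{1}{7891} = \left(-19097\right) \left(- \frac{1}{22617}\right) - \frac{15303}{296654254} = \frac{19097}{22617} - \frac{15303}{296654254} = \frac{5664860180687}{6709429262718}$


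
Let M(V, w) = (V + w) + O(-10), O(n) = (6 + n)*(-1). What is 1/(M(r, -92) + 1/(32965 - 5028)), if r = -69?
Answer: -27937/4386108 ≈ -0.0063694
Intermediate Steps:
O(n) = -6 - n
M(V, w) = 4 + V + w (M(V, w) = (V + w) + (-6 - 1*(-10)) = (V + w) + (-6 + 10) = (V + w) + 4 = 4 + V + w)
1/(M(r, -92) + 1/(32965 - 5028)) = 1/((4 - 69 - 92) + 1/(32965 - 5028)) = 1/(-157 + 1/27937) = 1/(-4386108/27937) = -27937/4386108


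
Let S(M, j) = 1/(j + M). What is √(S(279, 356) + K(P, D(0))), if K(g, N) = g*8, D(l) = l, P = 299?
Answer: 3*√107168315/635 ≈ 48.908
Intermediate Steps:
S(M, j) = 1/(M + j)
K(g, N) = 8*g
√(S(279, 356) + K(P, D(0))) = √(1/(279 + 356) + 8*299) = √(1/635 + 2392) = √(1518921/635) = 3*√107168315/635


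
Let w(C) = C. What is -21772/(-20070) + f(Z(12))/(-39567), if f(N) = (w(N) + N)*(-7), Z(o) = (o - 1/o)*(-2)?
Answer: 12950849/12031965 ≈ 1.0764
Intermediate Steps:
Z(o) = -2*o + 2/o
f(N) = -14*N (f(N) = (N + N)*(-7) = (2*N)*(-7) = -14*N)
-21772/(-20070) + f(Z(12))/(-39567) = -21772/(-20070) - 14*(-2*12 + 2/12)/(-39567) = -21772*(-1/20070) - 14*(-24 + 2*(1/12))*(-1/39567) = 10886/10035 - 14*(-24 + 1/6)*(-1/39567) = 10886/10035 - 14*(-143/6)*(-1/39567) = 10886/10035 + (1001/3)*(-1/39567) = 10886/10035 - 91/10791 = 12950849/12031965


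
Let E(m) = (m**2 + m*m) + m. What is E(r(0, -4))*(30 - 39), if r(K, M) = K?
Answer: 0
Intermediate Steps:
E(m) = m + 2*m**2 (E(m) = (m**2 + m**2) + m = 2*m**2 + m = m + 2*m**2)
E(r(0, -4))*(30 - 39) = (0*(1 + 2*0))*(30 - 39) = (0*(1 + 0))*(-9) = (0*1)*(-9) = 0*(-9) = 0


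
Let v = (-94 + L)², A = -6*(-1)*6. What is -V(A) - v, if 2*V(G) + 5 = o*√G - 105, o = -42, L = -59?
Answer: -23228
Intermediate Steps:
A = 36 (A = 6*6 = 36)
V(G) = -55 - 21*√G (V(G) = -5/2 + (-42*√G - 105)/2 = -5/2 + (-105 - 42*√G)/2 = -5/2 + (-105/2 - 21*√G) = -55 - 21*√G)
v = 23409 (v = (-94 - 59)² = (-153)² = 23409)
-V(A) - v = -(-55 - 21*√36) - 1*23409 = -(-55 - 21*6) - 23409 = -(-55 - 126) - 23409 = -1*(-181) - 23409 = 181 - 23409 = -23228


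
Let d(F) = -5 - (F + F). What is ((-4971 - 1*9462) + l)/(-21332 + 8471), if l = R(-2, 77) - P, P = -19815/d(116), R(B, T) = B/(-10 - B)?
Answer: 4587169/4064076 ≈ 1.1287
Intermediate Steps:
d(F) = -5 - 2*F
P = 6605/79 (P = -19815/(-5 - 2*116) = -19815/(-5 - 232) = -19815/(-237) = -19815*(-1/237) = 6605/79 ≈ 83.608)
l = -26341/316 (l = -1*(-2)/(10 - 2) - 1*6605/79 = -1*(-2)/8 - 6605/79 = -1*(-2)*⅛ - 6605/79 = ¼ - 6605/79 = -26341/316 ≈ -83.358)
((-4971 - 1*9462) + l)/(-21332 + 8471) = ((-4971 - 1*9462) - 26341/316)/(-21332 + 8471) = ((-4971 - 9462) - 26341/316)/(-12861) = (-14433 - 26341/316)*(-1/12861) = -4587169/316*(-1/12861) = 4587169/4064076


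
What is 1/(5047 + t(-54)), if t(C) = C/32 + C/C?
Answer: 16/80741 ≈ 0.00019816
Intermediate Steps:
t(C) = 1 + C/32 (t(C) = C*(1/32) + 1 = C/32 + 1 = 1 + C/32)
1/(5047 + t(-54)) = 1/(5047 + (1 + (1/32)*(-54))) = 1/(5047 + (1 - 27/16)) = 1/(5047 - 11/16) = 1/(80741/16) = 16/80741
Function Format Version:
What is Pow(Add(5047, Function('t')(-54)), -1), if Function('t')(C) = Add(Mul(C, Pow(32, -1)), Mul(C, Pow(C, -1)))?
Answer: Rational(16, 80741) ≈ 0.00019816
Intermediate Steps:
Function('t')(C) = Add(1, Mul(Rational(1, 32), C)) (Function('t')(C) = Add(Mul(C, Rational(1, 32)), 1) = Add(Mul(Rational(1, 32), C), 1) = Add(1, Mul(Rational(1, 32), C)))
Pow(Add(5047, Function('t')(-54)), -1) = Pow(Add(5047, Add(1, Mul(Rational(1, 32), -54))), -1) = Pow(Add(5047, Add(1, Rational(-27, 16))), -1) = Pow(Add(5047, Rational(-11, 16)), -1) = Pow(Rational(80741, 16), -1) = Rational(16, 80741)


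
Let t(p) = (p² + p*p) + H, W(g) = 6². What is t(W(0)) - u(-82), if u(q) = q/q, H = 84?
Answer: 2675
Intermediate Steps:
u(q) = 1
W(g) = 36
t(p) = 84 + 2*p² (t(p) = (p² + p*p) + 84 = (p² + p²) + 84 = 2*p² + 84 = 84 + 2*p²)
t(W(0)) - u(-82) = (84 + 2*36²) - 1*1 = (84 + 2*1296) - 1 = (84 + 2592) - 1 = 2676 - 1 = 2675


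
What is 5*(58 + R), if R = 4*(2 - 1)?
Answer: 310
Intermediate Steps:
R = 4 (R = 4*1 = 4)
5*(58 + R) = 5*(58 + 4) = 5*62 = 310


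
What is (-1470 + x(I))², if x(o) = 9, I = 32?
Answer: 2134521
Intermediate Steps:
(-1470 + x(I))² = (-1470 + 9)² = (-1461)² = 2134521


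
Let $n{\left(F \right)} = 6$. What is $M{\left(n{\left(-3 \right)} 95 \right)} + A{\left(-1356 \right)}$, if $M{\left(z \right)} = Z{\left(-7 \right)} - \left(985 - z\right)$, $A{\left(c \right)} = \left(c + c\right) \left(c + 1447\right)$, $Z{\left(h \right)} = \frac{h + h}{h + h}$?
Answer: $-247206$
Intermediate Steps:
$Z{\left(h \right)} = 1$ ($Z{\left(h \right)} = \frac{2 h}{2 h} = 2 h \frac{1}{2 h} = 1$)
$A{\left(c \right)} = 2 c \left(1447 + c\right)$
$M{\left(z \right)} = -984 + z$ ($M{\left(z \right)} = 1 - \left(985 - z\right) = 1 + \left(-985 + z\right) = -984 + z$)
$M{\left(n{\left(-3 \right)} 95 \right)} + A{\left(-1356 \right)} = \left(-984 + 6 \cdot 95\right) + 2 \left(-1356\right) \left(1447 - 1356\right) = \left(-984 + 570\right) + 2 \left(-1356\right) 91 = -414 - 246792 = -247206$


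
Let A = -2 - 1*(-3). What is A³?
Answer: 1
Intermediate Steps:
A = 1 (A = -2 + 3 = 1)
A³ = 1³ = 1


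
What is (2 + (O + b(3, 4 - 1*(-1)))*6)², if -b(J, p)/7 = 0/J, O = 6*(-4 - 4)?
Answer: 81796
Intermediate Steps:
O = -48 (O = 6*(-8) = -48)
b(J, p) = 0 (b(J, p) = -0/J = -7*0 = 0)
(2 + (O + b(3, 4 - 1*(-1)))*6)² = (2 + (-48 + 0)*6)² = (2 - 48*6)² = (2 - 288)² = (-286)² = 81796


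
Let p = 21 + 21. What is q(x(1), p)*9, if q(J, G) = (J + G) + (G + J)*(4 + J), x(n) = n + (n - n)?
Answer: 2322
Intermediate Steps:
p = 42
x(n) = n (x(n) = n + 0 = n)
q(J, G) = G + J + (4 + J)*(G + J) (q(J, G) = (G + J) + (4 + J)*(G + J) = G + J + (4 + J)*(G + J))
q(x(1), p)*9 = (1**2 + 5*42 + 5*1 + 42*1)*9 = (1 + 210 + 5 + 42)*9 = 258*9 = 2322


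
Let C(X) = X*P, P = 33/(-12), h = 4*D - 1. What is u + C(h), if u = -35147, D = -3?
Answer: -140445/4 ≈ -35111.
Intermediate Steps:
h = -13 (h = 4*(-3) - 1 = -12 - 1 = -13)
P = -11/4 (P = 33*(-1/12) = -11/4 ≈ -2.7500)
C(X) = -11*X/4 (C(X) = X*(-11/4) = -11*X/4)
u + C(h) = -35147 - 11/4*(-13) = -35147 + 143/4 = -140445/4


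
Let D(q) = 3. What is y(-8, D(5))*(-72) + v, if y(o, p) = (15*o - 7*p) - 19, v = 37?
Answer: 11557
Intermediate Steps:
y(o, p) = -19 - 7*p + 15*o (y(o, p) = (-7*p + 15*o) - 19 = -19 - 7*p + 15*o)
y(-8, D(5))*(-72) + v = (-19 - 7*3 + 15*(-8))*(-72) + 37 = (-19 - 21 - 120)*(-72) + 37 = -160*(-72) + 37 = 11520 + 37 = 11557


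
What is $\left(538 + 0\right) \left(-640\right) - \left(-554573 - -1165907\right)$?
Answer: $-955654$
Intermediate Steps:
$\left(538 + 0\right) \left(-640\right) - \left(-554573 - -1165907\right) = 538 \left(-640\right) - \left(-554573 + 1165907\right) = -344320 - 611334 = -955654$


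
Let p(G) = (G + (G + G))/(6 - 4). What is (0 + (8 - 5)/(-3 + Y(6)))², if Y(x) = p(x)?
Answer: ¼ ≈ 0.25000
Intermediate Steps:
p(G) = 3*G/2 (p(G) = (G + 2*G)/2 = (3*G)*(½) = 3*G/2)
Y(x) = 3*x/2
(0 + (8 - 5)/(-3 + Y(6)))² = (0 + (8 - 5)/(-3 + (3/2)*6))² = (0 + 3/(-3 + 9))² = (0 + 3/6)² = (0 + 3*(⅙))² = (0 + ½)² = (½)² = ¼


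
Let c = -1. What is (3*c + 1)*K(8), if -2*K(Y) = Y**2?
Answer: 64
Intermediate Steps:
K(Y) = -Y**2/2
(3*c + 1)*K(8) = (3*(-1) + 1)*(-1/2*8**2) = (-3 + 1)*(-1/2*64) = -2*(-32) = 64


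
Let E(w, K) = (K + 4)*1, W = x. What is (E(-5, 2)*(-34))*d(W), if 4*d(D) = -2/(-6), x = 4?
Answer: -17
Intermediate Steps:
W = 4
E(w, K) = 4 + K (E(w, K) = (4 + K)*1 = 4 + K)
d(D) = 1/12 (d(D) = (-2/(-6))/4 = (-2*(-⅙))/4 = (¼)*(⅓) = 1/12)
(E(-5, 2)*(-34))*d(W) = ((4 + 2)*(-34))*(1/12) = (6*(-34))*(1/12) = -204*1/12 = -17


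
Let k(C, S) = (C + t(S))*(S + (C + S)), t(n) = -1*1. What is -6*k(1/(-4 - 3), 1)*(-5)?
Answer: -3120/49 ≈ -63.673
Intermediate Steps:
t(n) = -1
k(C, S) = (-1 + C)*(C + 2*S) (k(C, S) = (C - 1)*(S + (C + S)) = (-1 + C)*(C + 2*S))
-6*k(1/(-4 - 3), 1)*(-5) = -6*((1/(-4 - 3))² - 1/(-4 - 3) - 2*1 + 2*1/(-4 - 3))*(-5) = -6*((1/(-7))² - 1/(-7) - 2 + 2*1/(-7))*(-5) = -6*((-⅐)² - 1*(-⅐) - 2 + 2*(-⅐)*1)*(-5) = -6*(1/49 + ⅐ - 2 - 2/7)*(-5) = -6*(-104/49)*(-5) = (624/49)*(-5) = -3120/49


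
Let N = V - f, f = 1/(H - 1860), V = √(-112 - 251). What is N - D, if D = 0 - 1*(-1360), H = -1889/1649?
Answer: -4173877791/3069029 + 11*I*√3 ≈ -1360.0 + 19.053*I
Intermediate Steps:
H = -1889/1649 (H = -1889*1/1649 = -1889/1649 ≈ -1.1455)
D = 1360 (D = 0 + 1360 = 1360)
V = 11*I*√3 (V = √(-363) = 11*I*√3 ≈ 19.053*I)
f = -1649/3069029 (f = 1/(-1889/1649 - 1860) = 1/(-3069029/1649) = -1649/3069029 ≈ -0.00053730)
N = 1649/3069029 + 11*I*√3 (N = 11*I*√3 - 1*(-1649/3069029) = 11*I*√3 + 1649/3069029 = 1649/3069029 + 11*I*√3 ≈ 0.0005373 + 19.053*I)
N - D = (1649/3069029 + 11*I*√3) - 1*1360 = (1649/3069029 + 11*I*√3) - 1360 = -4173877791/3069029 + 11*I*√3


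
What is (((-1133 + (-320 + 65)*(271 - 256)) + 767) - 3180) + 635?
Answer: -6736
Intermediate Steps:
(((-1133 + (-320 + 65)*(271 - 256)) + 767) - 3180) + 635 = (((-1133 - 255*15) + 767) - 3180) + 635 = (((-1133 - 3825) + 767) - 3180) + 635 = ((-4958 + 767) - 3180) + 635 = (-4191 - 3180) + 635 = -7371 + 635 = -6736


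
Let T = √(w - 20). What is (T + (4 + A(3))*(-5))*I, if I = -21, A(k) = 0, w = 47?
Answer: 420 - 63*√3 ≈ 310.88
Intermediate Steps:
T = 3*√3 (T = √(47 - 20) = √27 = 3*√3 ≈ 5.1962)
(T + (4 + A(3))*(-5))*I = (3*√3 + (4 + 0)*(-5))*(-21) = (3*√3 + 4*(-5))*(-21) = (3*√3 - 20)*(-21) = (-20 + 3*√3)*(-21) = 420 - 63*√3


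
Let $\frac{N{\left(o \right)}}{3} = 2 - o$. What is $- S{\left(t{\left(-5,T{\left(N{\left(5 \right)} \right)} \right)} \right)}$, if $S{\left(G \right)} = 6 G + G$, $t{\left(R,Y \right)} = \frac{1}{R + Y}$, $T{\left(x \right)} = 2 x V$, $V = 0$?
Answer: $\frac{7}{5} \approx 1.4$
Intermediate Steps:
$N{\left(o \right)} = 6 - 3 o$ ($N{\left(o \right)} = 3 \left(2 - o\right) = 6 - 3 o$)
$T{\left(x \right)} = 0$ ($T{\left(x \right)} = 2 x 0 = 0$)
$S{\left(G \right)} = 7 G$
$- S{\left(t{\left(-5,T{\left(N{\left(5 \right)} \right)} \right)} \right)} = - \frac{7}{-5 + 0} = - \frac{7}{-5} = - \frac{7 \left(-1\right)}{5} = \left(-1\right) \left(- \frac{7}{5}\right) = \frac{7}{5}$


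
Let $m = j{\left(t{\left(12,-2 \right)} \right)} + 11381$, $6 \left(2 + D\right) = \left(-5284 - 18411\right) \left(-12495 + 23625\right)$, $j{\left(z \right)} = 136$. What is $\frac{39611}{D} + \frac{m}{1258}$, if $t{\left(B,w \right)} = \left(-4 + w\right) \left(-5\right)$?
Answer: $\frac{506171001721}{55294417566} \approx 9.1541$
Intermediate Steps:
$t{\left(B,w \right)} = 20 - 5 w$
$D = -43954227$ ($D = -2 + \frac{\left(-5284 - 18411\right) \left(-12495 + 23625\right)}{6} = -2 + \frac{\left(-23695\right) 11130}{6} = -2 + \frac{1}{6} \left(-263725350\right) = -2 - 43954225 = -43954227$)
$m = 11517$ ($m = 136 + 11381 = 11517$)
$\frac{39611}{D} + \frac{m}{1258} = \frac{39611}{-43954227} + \frac{11517}{1258} = 39611 \left(- \frac{1}{43954227}\right) + 11517 \cdot \frac{1}{1258} = - \frac{39611}{43954227} + \frac{11517}{1258} = \frac{506171001721}{55294417566}$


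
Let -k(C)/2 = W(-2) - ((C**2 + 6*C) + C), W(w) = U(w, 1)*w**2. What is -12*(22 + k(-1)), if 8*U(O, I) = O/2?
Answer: -132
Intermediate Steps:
U(O, I) = O/16 (U(O, I) = (O/2)/8 = O/16)
W(w) = w**3/16 (W(w) = (w/16)*w**2 = w**3/16)
k(C) = 1 + 2*C**2 + 14*C (k(C) = -2*((1/16)*(-2)**3 - ((C**2 + 6*C) + C)) = -2*((1/16)*(-8) - (C**2 + 7*C)) = -2*(-1/2 + (-C**2 - 7*C)) = -2*(-1/2 - C**2 - 7*C) = 1 + 2*C**2 + 14*C)
-12*(22 + k(-1)) = -12*(22 + (1 + 2*(-1)**2 + 14*(-1))) = -12*(22 + (1 + 2*1 - 14)) = -12*(22 + (1 + 2 - 14)) = -12*(22 - 11) = -12*11 = -132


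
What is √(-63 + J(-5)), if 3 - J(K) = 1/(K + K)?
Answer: I*√5990/10 ≈ 7.7395*I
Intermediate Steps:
J(K) = 3 - 1/(2*K) (J(K) = 3 - 1/(K + K) = 3 - 1/(2*K))
√(-63 + J(-5)) = √(-63 + (3 - ½/(-5))) = √(-63 + (3 - ½*(-⅕))) = √(-63 + (3 + ⅒)) = √(-63 + 31/10) = √(-599/10) = I*√5990/10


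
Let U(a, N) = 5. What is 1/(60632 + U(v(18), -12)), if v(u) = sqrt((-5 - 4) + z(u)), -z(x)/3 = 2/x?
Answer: 1/60637 ≈ 1.6492e-5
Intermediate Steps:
z(x) = -6/x
v(u) = sqrt(-9 - 6/u) (v(u) = sqrt((-5 - 4) - 6/u) = sqrt(-9 - 6/u))
1/(60632 + U(v(18), -12)) = 1/(60632 + 5) = 1/60637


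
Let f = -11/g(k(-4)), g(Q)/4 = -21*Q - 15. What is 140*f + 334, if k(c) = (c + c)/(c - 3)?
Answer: 13411/39 ≈ 343.87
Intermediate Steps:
k(c) = 2*c/(-3 + c) (k(c) = (2*c)/(-3 + c) = 2*c/(-3 + c))
g(Q) = -60 - 84*Q (g(Q) = 4*(-21*Q - 15) = 4*(-15 - 21*Q) = -60 - 84*Q)
f = 11/156 (f = -11/(-60 - 168*(-4)/(-3 - 4)) = -11/(-60 - 168*(-4)/(-7)) = -11/(-60 - 168*(-4)*(-1)/7) = -11/(-60 - 84*8/7) = -11/(-60 - 96) = -11/(-156) = -11*(-1/156) = 11/156 ≈ 0.070513)
140*f + 334 = 140*(11/156) + 334 = 385/39 + 334 = 13411/39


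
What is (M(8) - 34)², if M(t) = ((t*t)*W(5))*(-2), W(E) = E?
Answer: 454276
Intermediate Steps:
M(t) = -10*t² (M(t) = ((t*t)*5)*(-2) = (t²*5)*(-2) = (5*t²)*(-2) = -10*t²)
(M(8) - 34)² = (-10*8² - 34)² = (-10*64 - 34)² = (-640 - 34)² = (-674)² = 454276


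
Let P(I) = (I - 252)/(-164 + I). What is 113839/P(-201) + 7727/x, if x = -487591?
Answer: 20260004724554/220878723 ≈ 91725.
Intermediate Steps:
P(I) = (-252 + I)/(-164 + I)
113839/P(-201) + 7727/x = 113839/(((-252 - 201)/(-164 - 201))) + 7727/(-487591) = 113839/((-453/(-365))) + 7727*(-1/487591) = 113839/((-1/365*(-453))) - 7727/487591 = 113839/(453/365) - 7727/487591 = 113839*(365/453) - 7727/487591 = 41551235/453 - 7727/487591 = 20260004724554/220878723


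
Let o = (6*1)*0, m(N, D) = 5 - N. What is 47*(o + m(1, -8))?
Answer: 188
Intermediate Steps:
o = 0 (o = 6*0 = 0)
47*(o + m(1, -8)) = 47*(0 + (5 - 1*1)) = 47*(0 + (5 - 1)) = 47*(0 + 4) = 47*4 = 188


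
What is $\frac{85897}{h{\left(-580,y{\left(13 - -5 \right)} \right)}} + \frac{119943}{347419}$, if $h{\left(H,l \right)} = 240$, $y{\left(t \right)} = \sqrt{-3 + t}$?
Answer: $\frac{29871036163}{83380560} \approx 358.25$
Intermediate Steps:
$\frac{85897}{h{\left(-580,y{\left(13 - -5 \right)} \right)}} + \frac{119943}{347419} = \frac{85897}{240} + \frac{119943}{347419} = \frac{29871036163}{83380560}$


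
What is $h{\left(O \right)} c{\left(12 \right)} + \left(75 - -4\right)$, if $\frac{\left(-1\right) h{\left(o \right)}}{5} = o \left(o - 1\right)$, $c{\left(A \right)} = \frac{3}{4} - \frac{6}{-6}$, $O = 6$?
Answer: $- \frac{367}{2} \approx -183.5$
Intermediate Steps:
$c{\left(A \right)} = \frac{7}{4}$ ($c{\left(A \right)} = 3 \cdot \frac{1}{4} - -1 = \frac{3}{4} + 1 = \frac{7}{4}$)
$h{\left(o \right)} = - 5 o \left(-1 + o\right)$ ($h{\left(o \right)} = - 5 o \left(o - 1\right) = - 5 o \left(-1 + o\right)$)
$h{\left(O \right)} c{\left(12 \right)} + \left(75 - -4\right) = 5 \cdot 6 \left(1 - 6\right) \frac{7}{4} + \left(75 - -4\right) = 5 \cdot 6 \left(1 - 6\right) \frac{7}{4} + \left(75 + 4\right) = 5 \cdot 6 \left(-5\right) \frac{7}{4} + 79 = \left(-150\right) \frac{7}{4} + 79 = - \frac{525}{2} + 79 = - \frac{367}{2}$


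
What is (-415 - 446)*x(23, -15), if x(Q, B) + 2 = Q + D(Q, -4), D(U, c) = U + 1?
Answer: -38745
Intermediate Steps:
D(U, c) = 1 + U
x(Q, B) = -1 + 2*Q (x(Q, B) = -2 + (Q + (1 + Q)) = -2 + (1 + 2*Q) = -1 + 2*Q)
(-415 - 446)*x(23, -15) = (-415 - 446)*(-1 + 2*23) = -861*(-1 + 46) = -861*45 = -38745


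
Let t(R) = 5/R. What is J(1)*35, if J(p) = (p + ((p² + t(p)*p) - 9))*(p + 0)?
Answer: -70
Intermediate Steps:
J(p) = p*(-4 + p + p²) (J(p) = (p + ((p² + (5/p)*p) - 9))*(p + 0) = (p + ((p² + 5) - 9))*p = (p + ((5 + p²) - 9))*p = (p + (-4 + p²))*p = (-4 + p + p²)*p = p*(-4 + p + p²))
J(1)*35 = (1*(-4 + 1 + 1²))*35 = (1*(-4 + 1 + 1))*35 = (1*(-2))*35 = -2*35 = -70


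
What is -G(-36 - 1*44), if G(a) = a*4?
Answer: 320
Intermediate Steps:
G(a) = 4*a
-G(-36 - 1*44) = -4*(-36 - 1*44) = -4*(-36 - 44) = -4*(-80) = -1*(-320) = 320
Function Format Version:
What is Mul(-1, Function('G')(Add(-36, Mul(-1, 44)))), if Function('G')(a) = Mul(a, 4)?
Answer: 320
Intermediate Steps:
Function('G')(a) = Mul(4, a)
Mul(-1, Function('G')(Add(-36, Mul(-1, 44)))) = Mul(-1, Mul(4, Add(-36, Mul(-1, 44)))) = Mul(-1, Mul(4, Add(-36, -44))) = Mul(-1, Mul(4, -80)) = Mul(-1, -320) = 320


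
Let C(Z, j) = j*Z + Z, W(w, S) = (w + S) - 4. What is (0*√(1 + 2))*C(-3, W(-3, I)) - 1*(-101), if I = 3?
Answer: 101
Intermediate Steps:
W(w, S) = -4 + S + w (W(w, S) = (S + w) - 4 = -4 + S + w)
C(Z, j) = Z + Z*j (C(Z, j) = Z*j + Z = Z + Z*j)
(0*√(1 + 2))*C(-3, W(-3, I)) - 1*(-101) = (0*√(1 + 2))*(-3*(1 + (-4 + 3 - 3))) - 1*(-101) = (0*√3)*(-3*(1 - 4)) + 101 = 0*(-3*(-3)) + 101 = 0*9 + 101 = 0 + 101 = 101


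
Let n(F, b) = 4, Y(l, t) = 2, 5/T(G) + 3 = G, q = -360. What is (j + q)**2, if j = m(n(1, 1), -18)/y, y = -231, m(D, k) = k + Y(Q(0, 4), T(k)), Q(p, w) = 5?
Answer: 6912924736/53361 ≈ 1.2955e+5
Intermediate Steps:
T(G) = 5/(-3 + G)
m(D, k) = 2 + k (m(D, k) = k + 2 = 2 + k)
j = 16/231 (j = (2 - 18)/(-231) = -16*(-1/231) = 16/231 ≈ 0.069264)
(j + q)**2 = (16/231 - 360)**2 = (-83144/231)**2 = 6912924736/53361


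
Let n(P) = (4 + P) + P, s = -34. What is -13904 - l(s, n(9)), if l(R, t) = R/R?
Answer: -13905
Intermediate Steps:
n(P) = 4 + 2*P
l(R, t) = 1
-13904 - l(s, n(9)) = -13904 - 1*1 = -13904 - 1 = -13905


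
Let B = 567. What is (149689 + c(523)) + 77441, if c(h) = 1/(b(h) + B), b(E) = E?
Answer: 247571701/1090 ≈ 2.2713e+5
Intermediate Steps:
c(h) = 1/(567 + h) (c(h) = 1/(h + 567) = 1/(567 + h))
(149689 + c(523)) + 77441 = (149689 + 1/(567 + 523)) + 77441 = (149689 + 1/1090) + 77441 = 163161011/1090 + 77441 = 247571701/1090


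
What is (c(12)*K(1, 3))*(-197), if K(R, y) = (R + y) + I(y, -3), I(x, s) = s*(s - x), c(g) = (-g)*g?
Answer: 624096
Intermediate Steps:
c(g) = -g²
K(R, y) = 9 + R + 4*y (K(R, y) = (R + y) - 3*(-3 - y) = (R + y) + (9 + 3*y) = 9 + R + 4*y)
(c(12)*K(1, 3))*(-197) = ((-1*12²)*(9 + 1 + 4*3))*(-197) = ((-1*144)*(9 + 1 + 12))*(-197) = -144*22*(-197) = -3168*(-197) = 624096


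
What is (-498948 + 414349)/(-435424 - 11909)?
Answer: 84599/447333 ≈ 0.18912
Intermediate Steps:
(-498948 + 414349)/(-435424 - 11909) = -84599/(-447333) = -84599*(-1/447333) = 84599/447333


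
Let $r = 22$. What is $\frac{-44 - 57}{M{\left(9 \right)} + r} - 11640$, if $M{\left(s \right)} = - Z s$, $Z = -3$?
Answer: $- \frac{570461}{49} \approx -11642.0$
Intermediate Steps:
$M{\left(s \right)} = 3 s$ ($M{\left(s \right)} = \left(-1\right) \left(-3\right) s = 3 s$)
$\frac{-44 - 57}{M{\left(9 \right)} + r} - 11640 = \frac{-44 - 57}{3 \cdot 9 + 22} - 11640 = - \frac{101}{27 + 22} - 11640 = - \frac{101}{49} - 11640 = - \frac{570461}{49}$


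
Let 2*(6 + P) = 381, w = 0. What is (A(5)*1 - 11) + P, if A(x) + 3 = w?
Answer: 341/2 ≈ 170.50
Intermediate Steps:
A(x) = -3 (A(x) = -3 + 0 = -3)
P = 369/2 (P = -6 + (1/2)*381 = -6 + 381/2 = 369/2 ≈ 184.50)
(A(5)*1 - 11) + P = (-3*1 - 11) + 369/2 = (-3 - 11) + 369/2 = -14 + 369/2 = 341/2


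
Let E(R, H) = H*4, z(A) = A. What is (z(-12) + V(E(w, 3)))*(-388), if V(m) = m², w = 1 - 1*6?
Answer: -51216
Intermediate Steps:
w = -5 (w = 1 - 6 = -5)
E(R, H) = 4*H
(z(-12) + V(E(w, 3)))*(-388) = (-12 + (4*3)²)*(-388) = (-12 + 12²)*(-388) = (-12 + 144)*(-388) = 132*(-388) = -51216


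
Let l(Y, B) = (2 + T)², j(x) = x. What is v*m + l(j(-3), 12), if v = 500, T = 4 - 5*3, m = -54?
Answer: -26919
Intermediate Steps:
T = -11 (T = 4 - 15 = -11)
l(Y, B) = 81 (l(Y, B) = (2 - 11)² = (-9)² = 81)
v*m + l(j(-3), 12) = 500*(-54) + 81 = -27000 + 81 = -26919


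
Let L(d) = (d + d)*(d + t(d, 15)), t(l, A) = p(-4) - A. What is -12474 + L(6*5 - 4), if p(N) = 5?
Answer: -11642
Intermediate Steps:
t(l, A) = 5 - A
L(d) = 2*d*(-10 + d) (L(d) = (d + d)*(d + (5 - 1*15)) = (2*d)*(d + (5 - 15)) = (2*d)*(d - 10) = (2*d)*(-10 + d) = 2*d*(-10 + d))
-12474 + L(6*5 - 4) = -12474 + 2*(6*5 - 4)*(-10 + (6*5 - 4)) = -12474 + 2*(30 - 4)*(-10 + (30 - 4)) = -12474 + 2*26*(-10 + 26) = -12474 + 2*26*16 = -12474 + 832 = -11642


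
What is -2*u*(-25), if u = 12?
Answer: 600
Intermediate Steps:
-2*u*(-25) = -2*12*(-25) = -24*(-25) = 600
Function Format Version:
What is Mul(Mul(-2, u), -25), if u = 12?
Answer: 600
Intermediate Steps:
Mul(Mul(-2, u), -25) = Mul(Mul(-2, 12), -25) = Mul(-24, -25) = 600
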